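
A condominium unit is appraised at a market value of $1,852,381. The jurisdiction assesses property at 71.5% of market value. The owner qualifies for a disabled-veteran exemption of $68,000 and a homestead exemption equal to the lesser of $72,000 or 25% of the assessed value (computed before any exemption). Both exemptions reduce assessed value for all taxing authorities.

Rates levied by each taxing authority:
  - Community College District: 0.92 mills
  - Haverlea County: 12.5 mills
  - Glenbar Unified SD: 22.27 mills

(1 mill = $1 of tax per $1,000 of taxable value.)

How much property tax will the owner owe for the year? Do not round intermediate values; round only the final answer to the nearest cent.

Assessed value = $1,852,381 × 0.715 = $1,324,452.415
Homestead exemption = min($72,000, 25% × $1,324,452.415) = min($72,000, $331,113.10375) = $72,000 (dollar cap binds)
Taxable value = $1,324,452.415 − $68,000 − $72,000 = $1,184,452.415
Community College District: $1,184,452.415 × 0.00092 = $1,089.6962218
Haverlea County: $1,184,452.415 × 0.0125 = $14,805.6551875
Glenbar Unified SD: $1,184,452.415 × 0.02227 = $26,377.75528205
Total = $42,273.10669135

$42,273.11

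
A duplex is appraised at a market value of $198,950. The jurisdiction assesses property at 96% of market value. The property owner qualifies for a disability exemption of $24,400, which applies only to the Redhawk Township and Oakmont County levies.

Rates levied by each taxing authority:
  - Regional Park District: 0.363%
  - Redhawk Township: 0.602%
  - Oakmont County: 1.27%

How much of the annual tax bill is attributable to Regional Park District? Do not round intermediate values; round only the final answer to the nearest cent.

$693.30

Assessed value = $198,950 × 0.96 = $190,992
Regional Park District taxable value = $190,992 (exemption does not apply)
Regional Park District levy = $190,992 × 0.00363 = $693.30096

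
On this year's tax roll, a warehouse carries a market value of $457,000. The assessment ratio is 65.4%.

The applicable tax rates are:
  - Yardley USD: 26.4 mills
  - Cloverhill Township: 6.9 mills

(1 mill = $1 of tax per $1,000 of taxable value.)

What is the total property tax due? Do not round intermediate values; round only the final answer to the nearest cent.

$9,952.64

Assessed value = $457,000 × 0.654 = $298,878
Yardley USD: $298,878 × 0.0264 = $7,890.3792
Cloverhill Township: $298,878 × 0.0069 = $2,062.2582
Total = $7,890.3792 + $2,062.2582 = $9,952.6374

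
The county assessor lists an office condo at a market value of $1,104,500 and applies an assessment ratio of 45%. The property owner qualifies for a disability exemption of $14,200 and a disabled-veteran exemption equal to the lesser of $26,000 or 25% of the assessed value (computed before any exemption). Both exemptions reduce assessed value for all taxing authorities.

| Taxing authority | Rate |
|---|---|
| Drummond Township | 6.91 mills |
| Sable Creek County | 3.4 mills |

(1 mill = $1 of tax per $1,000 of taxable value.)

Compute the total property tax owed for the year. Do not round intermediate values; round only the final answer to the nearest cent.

Assessed value = $1,104,500 × 0.45 = $497,025
Disabled-veteran exemption = min($26,000, 25% × $497,025) = min($26,000, $124,256.25) = $26,000 (dollar cap binds)
Taxable value = $497,025 − $14,200 − $26,000 = $456,825
Drummond Township: $456,825 × 0.00691 = $3,156.66075
Sable Creek County: $456,825 × 0.0034 = $1,553.205
Total = $4,709.86575

$4,709.87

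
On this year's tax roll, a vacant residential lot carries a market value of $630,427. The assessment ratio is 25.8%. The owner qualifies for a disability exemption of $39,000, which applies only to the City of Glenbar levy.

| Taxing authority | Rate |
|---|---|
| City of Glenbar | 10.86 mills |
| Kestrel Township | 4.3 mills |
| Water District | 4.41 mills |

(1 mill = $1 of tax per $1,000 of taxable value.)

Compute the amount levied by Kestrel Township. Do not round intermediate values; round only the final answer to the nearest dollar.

Assessed value = $630,427 × 0.258 = $162,650.166
Kestrel Township taxable value = $162,650.166 (exemption does not apply)
Kestrel Township levy = $162,650.166 × 0.0043 = $699.3957138

$699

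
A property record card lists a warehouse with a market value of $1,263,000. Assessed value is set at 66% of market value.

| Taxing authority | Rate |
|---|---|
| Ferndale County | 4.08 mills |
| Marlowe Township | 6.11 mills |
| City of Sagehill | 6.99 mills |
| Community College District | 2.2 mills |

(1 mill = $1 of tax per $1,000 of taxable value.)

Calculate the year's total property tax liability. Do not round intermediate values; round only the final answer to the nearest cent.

Assessed value = $1,263,000 × 0.66 = $833,580
Ferndale County: $833,580 × 0.00408 = $3,401.0064
Marlowe Township: $833,580 × 0.00611 = $5,093.1738
City of Sagehill: $833,580 × 0.00699 = $5,826.7242
Community College District: $833,580 × 0.0022 = $1,833.876
Total = $3,401.0064 + $5,093.1738 + $5,826.7242 + $1,833.876 = $16,154.7804

$16,154.78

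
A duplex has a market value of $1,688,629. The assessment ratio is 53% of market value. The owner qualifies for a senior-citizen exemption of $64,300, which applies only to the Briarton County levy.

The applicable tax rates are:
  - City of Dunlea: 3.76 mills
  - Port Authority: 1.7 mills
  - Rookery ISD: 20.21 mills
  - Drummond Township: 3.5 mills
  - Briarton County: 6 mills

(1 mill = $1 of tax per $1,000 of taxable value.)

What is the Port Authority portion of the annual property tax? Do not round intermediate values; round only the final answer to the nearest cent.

Assessed value = $1,688,629 × 0.53 = $894,973.37
Port Authority taxable value = $894,973.37 (exemption does not apply)
Port Authority levy = $894,973.37 × 0.0017 = $1,521.454729

$1,521.45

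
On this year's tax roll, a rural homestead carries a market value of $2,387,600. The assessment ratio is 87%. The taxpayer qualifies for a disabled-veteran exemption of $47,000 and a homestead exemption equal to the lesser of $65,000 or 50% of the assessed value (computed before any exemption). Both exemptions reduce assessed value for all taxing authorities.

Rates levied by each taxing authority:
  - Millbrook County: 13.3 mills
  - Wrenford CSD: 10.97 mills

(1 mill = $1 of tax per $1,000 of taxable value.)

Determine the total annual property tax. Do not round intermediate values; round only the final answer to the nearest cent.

$47,695.70

Assessed value = $2,387,600 × 0.87 = $2,077,212
Homestead exemption = min($65,000, 50% × $2,077,212) = min($65,000, $1,038,606) = $65,000 (dollar cap binds)
Taxable value = $2,077,212 − $47,000 − $65,000 = $1,965,212
Millbrook County: $1,965,212 × 0.0133 = $26,137.3196
Wrenford CSD: $1,965,212 × 0.01097 = $21,558.37564
Total = $47,695.69524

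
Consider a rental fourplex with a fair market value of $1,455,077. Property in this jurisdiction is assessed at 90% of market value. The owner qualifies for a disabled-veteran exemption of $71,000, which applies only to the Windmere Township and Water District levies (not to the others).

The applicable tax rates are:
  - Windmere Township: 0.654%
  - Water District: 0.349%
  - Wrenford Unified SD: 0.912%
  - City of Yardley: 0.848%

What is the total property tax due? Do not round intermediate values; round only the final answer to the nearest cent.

Assessed value = $1,455,077 × 0.9 = $1,309,569.3
Windmere Township: ($1,309,569.3 − $71,000) × 0.00654 = $1,238,569.3 × 0.00654 = $8,100.243222
Water District: ($1,309,569.3 − $71,000) × 0.00349 = $1,238,569.3 × 0.00349 = $4,322.606857
Wrenford Unified SD: $1,309,569.3 × 0.00912 = $11,943.272016
City of Yardley: $1,309,569.3 × 0.00848 = $11,105.147664
Total = $35,471.269759

$35,471.27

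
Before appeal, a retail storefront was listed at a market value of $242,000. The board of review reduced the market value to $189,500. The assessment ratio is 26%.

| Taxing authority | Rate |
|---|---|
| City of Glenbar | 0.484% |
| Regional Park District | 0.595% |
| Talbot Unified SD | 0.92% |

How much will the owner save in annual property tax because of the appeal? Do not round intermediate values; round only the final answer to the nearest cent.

Old assessed value = $242,000 × 0.26 = $62,920
New assessed value = $189,500 × 0.26 = $49,270
Combined rate = 0.00484 + 0.00595 + 0.0092 = 0.01999
Old tax = $62,920 × 0.01999 = $1,257.7708
New tax = $49,270 × 0.01999 = $984.9073
Reduction = $1,257.7708 − $984.9073 = $272.8635

$272.86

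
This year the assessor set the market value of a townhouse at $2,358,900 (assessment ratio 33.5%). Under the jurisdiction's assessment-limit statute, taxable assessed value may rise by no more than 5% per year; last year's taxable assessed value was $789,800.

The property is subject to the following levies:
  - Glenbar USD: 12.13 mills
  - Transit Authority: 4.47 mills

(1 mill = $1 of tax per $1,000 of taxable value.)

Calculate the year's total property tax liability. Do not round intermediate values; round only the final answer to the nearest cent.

$13,117.84

Uncapped assessed value = $2,358,900 × 0.335 = $790,231.5
Cap limit = $789,800 × 1.05 = $829,290
Taxable assessed value = min($790,231.5, $829,290) = $790,231.5 (cap does not bind)
Glenbar USD: $790,231.5 × 0.01213 = $9,585.508095
Transit Authority: $790,231.5 × 0.00447 = $3,532.334805
Total = $13,117.8429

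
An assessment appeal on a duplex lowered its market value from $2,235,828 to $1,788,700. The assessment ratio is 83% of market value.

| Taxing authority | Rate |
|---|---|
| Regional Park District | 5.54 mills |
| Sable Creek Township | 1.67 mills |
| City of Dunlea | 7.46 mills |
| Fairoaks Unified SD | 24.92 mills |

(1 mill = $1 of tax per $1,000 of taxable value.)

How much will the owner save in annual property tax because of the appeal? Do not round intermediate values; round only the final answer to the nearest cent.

$14,692.49

Old assessed value = $2,235,828 × 0.83 = $1,855,737.24
New assessed value = $1,788,700 × 0.83 = $1,484,621
Combined rate = 0.00554 + 0.00167 + 0.00746 + 0.02492 = 0.03959
Old tax = $1,855,737.24 × 0.03959 = $73,468.6373316
New tax = $1,484,621 × 0.03959 = $58,776.14539
Reduction = $73,468.6373316 − $58,776.14539 = $14,692.4919416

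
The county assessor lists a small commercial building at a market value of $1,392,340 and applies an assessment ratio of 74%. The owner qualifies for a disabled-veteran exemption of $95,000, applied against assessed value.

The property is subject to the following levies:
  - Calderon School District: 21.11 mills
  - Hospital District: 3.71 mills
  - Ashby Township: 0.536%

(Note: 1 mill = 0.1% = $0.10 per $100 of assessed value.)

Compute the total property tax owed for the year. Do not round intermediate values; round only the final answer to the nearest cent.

Assessed value = $1,392,340 × 0.74 = $1,030,331.6
Taxable value = $1,030,331.6 − $95,000 = $935,331.6
Calderon School District: $935,331.6 × 0.02111 = $19,744.850076
Hospital District: $935,331.6 × 0.00371 = $3,470.080236
Ashby Township: $935,331.6 × 0.00536 = $5,013.377376
Total = $28,228.307688

$28,228.31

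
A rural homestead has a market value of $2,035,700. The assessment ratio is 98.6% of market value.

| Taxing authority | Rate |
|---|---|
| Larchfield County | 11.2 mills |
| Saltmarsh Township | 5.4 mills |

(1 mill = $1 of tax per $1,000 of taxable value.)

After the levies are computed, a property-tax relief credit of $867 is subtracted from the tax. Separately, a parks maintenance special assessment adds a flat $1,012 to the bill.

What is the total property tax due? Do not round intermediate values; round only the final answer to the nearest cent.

$33,464.52

Assessed value = $2,035,700 × 0.986 = $2,007,200.2
Larchfield County: $2,007,200.2 × 0.0112 = $22,480.64224
Saltmarsh Township: $2,007,200.2 × 0.0054 = $10,838.88108
Levies subtotal = $33,319.52332
After credit = $33,319.52332 − $867 = $32,452.52332
Total = $32,452.52332 + $1,012 = $33,464.52332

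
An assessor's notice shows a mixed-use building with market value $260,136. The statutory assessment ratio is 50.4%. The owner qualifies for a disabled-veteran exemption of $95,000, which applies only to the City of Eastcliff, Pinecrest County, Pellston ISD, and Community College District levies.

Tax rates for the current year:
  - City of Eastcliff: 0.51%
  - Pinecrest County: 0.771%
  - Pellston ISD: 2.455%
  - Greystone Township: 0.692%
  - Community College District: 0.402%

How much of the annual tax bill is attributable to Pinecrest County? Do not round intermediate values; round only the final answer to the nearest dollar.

$278

Assessed value = $260,136 × 0.504 = $131,108.544
Pinecrest County taxable value = $131,108.544 − $95,000 = $36,108.544
Pinecrest County levy = $36,108.544 × 0.00771 = $278.39687424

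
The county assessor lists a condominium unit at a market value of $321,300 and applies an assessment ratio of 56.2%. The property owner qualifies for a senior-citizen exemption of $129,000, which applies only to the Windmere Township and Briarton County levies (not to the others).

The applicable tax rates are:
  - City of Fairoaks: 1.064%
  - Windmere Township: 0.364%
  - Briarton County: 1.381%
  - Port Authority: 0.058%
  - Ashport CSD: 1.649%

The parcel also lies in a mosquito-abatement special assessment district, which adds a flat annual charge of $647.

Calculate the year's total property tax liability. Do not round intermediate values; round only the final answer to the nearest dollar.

Assessed value = $321,300 × 0.562 = $180,570.6
City of Fairoaks: $180,570.6 × 0.01064 = $1,921.271184
Windmere Township: ($180,570.6 − $129,000) × 0.00364 = $51,570.6 × 0.00364 = $187.716984
Briarton County: ($180,570.6 − $129,000) × 0.01381 = $51,570.6 × 0.01381 = $712.189986
Port Authority: $180,570.6 × 0.00058 = $104.730948
Ashport CSD: $180,570.6 × 0.01649 = $2,977.609194
Levies subtotal = $5,903.518296
Total = $5,903.518296 + $647 = $6,550.518296

$6,551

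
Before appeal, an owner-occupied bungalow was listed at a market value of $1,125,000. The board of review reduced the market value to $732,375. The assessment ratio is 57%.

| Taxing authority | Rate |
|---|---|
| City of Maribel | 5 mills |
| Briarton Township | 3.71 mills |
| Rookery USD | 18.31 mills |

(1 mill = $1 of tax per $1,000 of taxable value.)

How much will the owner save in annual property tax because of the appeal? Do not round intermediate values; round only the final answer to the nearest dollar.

Old assessed value = $1,125,000 × 0.57 = $641,250
New assessed value = $732,375 × 0.57 = $417,453.75
Combined rate = 0.005 + 0.00371 + 0.01831 = 0.02702
Old tax = $641,250 × 0.02702 = $17,326.575
New tax = $417,453.75 × 0.02702 = $11,279.600325
Reduction = $17,326.575 − $11,279.600325 = $6,046.974675

$6,047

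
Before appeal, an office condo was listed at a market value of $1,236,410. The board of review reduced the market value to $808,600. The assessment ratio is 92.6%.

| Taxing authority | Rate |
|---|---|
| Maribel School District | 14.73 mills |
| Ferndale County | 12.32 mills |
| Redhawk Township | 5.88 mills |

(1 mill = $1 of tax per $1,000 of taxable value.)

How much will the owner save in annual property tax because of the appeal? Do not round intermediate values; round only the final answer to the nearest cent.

$13,045.29

Old assessed value = $1,236,410 × 0.926 = $1,144,915.66
New assessed value = $808,600 × 0.926 = $748,763.6
Combined rate = 0.01473 + 0.01232 + 0.00588 = 0.03293
Old tax = $1,144,915.66 × 0.03293 = $37,702.0726838
New tax = $748,763.6 × 0.03293 = $24,656.785348
Reduction = $37,702.0726838 − $24,656.785348 = $13,045.2873358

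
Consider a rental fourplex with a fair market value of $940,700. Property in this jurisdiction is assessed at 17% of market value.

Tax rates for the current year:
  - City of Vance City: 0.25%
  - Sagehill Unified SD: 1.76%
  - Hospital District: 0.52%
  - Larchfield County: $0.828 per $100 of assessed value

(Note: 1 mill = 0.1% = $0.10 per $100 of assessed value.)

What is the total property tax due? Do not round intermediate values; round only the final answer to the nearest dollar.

$5,370

Assessed value = $940,700 × 0.17 = $159,919
City of Vance City: $159,919 × 0.0025 = $399.7975
Sagehill Unified SD: $159,919 × 0.0176 = $2,814.5744
Hospital District: $159,919 × 0.0052 = $831.5788
Larchfield County: $159,919 × 0.00828 = $1,324.12932
Total = $5,370.08002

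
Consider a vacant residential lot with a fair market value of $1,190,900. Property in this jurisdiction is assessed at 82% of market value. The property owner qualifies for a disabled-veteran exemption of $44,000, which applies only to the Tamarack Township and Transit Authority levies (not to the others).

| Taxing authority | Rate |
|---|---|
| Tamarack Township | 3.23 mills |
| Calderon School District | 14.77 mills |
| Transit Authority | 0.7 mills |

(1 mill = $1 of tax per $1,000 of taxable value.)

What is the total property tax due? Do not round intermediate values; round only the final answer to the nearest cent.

Assessed value = $1,190,900 × 0.82 = $976,538
Tamarack Township: ($976,538 − $44,000) × 0.00323 = $932,538 × 0.00323 = $3,012.09774
Calderon School District: $976,538 × 0.01477 = $14,423.46626
Transit Authority: ($976,538 − $44,000) × 0.0007 = $932,538 × 0.0007 = $652.7766
Total = $18,088.3406

$18,088.34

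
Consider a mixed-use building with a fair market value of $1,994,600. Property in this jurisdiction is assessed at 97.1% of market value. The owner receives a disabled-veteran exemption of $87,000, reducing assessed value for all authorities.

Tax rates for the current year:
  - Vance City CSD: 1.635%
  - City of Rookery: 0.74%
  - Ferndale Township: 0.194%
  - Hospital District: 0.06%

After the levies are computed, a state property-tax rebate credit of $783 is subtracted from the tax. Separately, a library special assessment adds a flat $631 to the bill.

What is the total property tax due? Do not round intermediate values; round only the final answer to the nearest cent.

Assessed value = $1,994,600 × 0.971 = $1,936,756.6
Taxable value = $1,936,756.6 − $87,000 = $1,849,756.6
Vance City CSD: $1,849,756.6 × 0.01635 = $30,243.52041
City of Rookery: $1,849,756.6 × 0.0074 = $13,688.19884
Ferndale Township: $1,849,756.6 × 0.00194 = $3,588.527804
Hospital District: $1,849,756.6 × 0.0006 = $1,109.85396
Levies subtotal = $48,630.101014
After credit = $48,630.101014 − $783 = $47,847.101014
Total = $47,847.101014 + $631 = $48,478.101014

$48,478.10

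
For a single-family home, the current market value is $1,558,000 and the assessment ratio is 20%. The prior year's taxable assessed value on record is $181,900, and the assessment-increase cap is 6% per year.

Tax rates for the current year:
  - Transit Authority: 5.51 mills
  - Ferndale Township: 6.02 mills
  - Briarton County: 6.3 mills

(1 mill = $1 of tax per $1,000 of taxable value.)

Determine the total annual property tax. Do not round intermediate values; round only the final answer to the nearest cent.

Uncapped assessed value = $1,558,000 × 0.2 = $311,600
Cap limit = $181,900 × 1.06 = $192,814
Taxable assessed value = min($311,600, $192,814) = $192,814 (cap binds)
Transit Authority: $192,814 × 0.00551 = $1,062.40514
Ferndale Township: $192,814 × 0.00602 = $1,160.74028
Briarton County: $192,814 × 0.0063 = $1,214.7282
Total = $3,437.87362

$3,437.87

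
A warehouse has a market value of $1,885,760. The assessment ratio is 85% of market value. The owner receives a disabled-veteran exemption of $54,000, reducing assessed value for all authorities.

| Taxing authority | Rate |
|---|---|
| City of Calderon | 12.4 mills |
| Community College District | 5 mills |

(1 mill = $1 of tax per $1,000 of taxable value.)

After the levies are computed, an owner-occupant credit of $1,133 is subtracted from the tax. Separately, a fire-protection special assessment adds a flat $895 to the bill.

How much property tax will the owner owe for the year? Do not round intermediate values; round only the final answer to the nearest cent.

Assessed value = $1,885,760 × 0.85 = $1,602,896
Taxable value = $1,602,896 − $54,000 = $1,548,896
City of Calderon: $1,548,896 × 0.0124 = $19,206.3104
Community College District: $1,548,896 × 0.005 = $7,744.48
Levies subtotal = $26,950.7904
After credit = $26,950.7904 − $1,133 = $25,817.7904
Total = $25,817.7904 + $895 = $26,712.7904

$26,712.79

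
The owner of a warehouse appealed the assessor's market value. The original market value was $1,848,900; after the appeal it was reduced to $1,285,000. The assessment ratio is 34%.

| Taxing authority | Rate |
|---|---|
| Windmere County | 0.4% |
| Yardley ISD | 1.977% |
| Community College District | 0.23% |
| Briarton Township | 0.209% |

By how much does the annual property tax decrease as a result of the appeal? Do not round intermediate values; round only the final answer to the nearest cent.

$5,399.00

Old assessed value = $1,848,900 × 0.34 = $628,626
New assessed value = $1,285,000 × 0.34 = $436,900
Combined rate = 0.004 + 0.01977 + 0.0023 + 0.00209 = 0.02816
Old tax = $628,626 × 0.02816 = $17,702.10816
New tax = $436,900 × 0.02816 = $12,303.104
Reduction = $17,702.10816 − $12,303.104 = $5,399.00416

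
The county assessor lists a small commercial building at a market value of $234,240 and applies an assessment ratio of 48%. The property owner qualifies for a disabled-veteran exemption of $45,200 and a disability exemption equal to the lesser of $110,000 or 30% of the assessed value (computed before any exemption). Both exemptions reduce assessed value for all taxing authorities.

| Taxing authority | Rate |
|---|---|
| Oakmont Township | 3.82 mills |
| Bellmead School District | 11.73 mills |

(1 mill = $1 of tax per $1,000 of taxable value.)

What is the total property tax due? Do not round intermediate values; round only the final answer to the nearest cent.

Assessed value = $234,240 × 0.48 = $112,435.2
Disability exemption = min($110,000, 30% × $112,435.2) = min($110,000, $33,730.56) = $33,730.56 (percentage binds)
Taxable value = $112,435.2 − $45,200 − $33,730.56 = $33,504.64
Oakmont Township: $33,504.64 × 0.00382 = $127.9877248
Bellmead School District: $33,504.64 × 0.01173 = $393.0094272
Total = $520.997152

$521.00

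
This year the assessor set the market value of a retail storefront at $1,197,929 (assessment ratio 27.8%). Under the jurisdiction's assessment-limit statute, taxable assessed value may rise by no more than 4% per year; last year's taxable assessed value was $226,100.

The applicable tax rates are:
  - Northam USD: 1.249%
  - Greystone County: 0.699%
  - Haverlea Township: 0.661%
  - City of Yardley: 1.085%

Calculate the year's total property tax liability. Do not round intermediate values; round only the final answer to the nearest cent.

$8,686.22

Uncapped assessed value = $1,197,929 × 0.278 = $333,024.262
Cap limit = $226,100 × 1.04 = $235,144
Taxable assessed value = min($333,024.262, $235,144) = $235,144 (cap binds)
Northam USD: $235,144 × 0.01249 = $2,936.94856
Greystone County: $235,144 × 0.00699 = $1,643.65656
Haverlea Township: $235,144 × 0.00661 = $1,554.30184
City of Yardley: $235,144 × 0.01085 = $2,551.3124
Total = $8,686.21936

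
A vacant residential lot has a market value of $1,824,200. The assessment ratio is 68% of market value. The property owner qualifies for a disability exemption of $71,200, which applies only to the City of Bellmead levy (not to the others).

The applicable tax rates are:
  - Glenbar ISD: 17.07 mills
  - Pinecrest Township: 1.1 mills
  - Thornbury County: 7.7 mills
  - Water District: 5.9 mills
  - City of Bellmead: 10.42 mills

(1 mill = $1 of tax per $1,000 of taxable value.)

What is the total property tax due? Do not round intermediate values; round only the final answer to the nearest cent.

$51,592.93

Assessed value = $1,824,200 × 0.68 = $1,240,456
Glenbar ISD: $1,240,456 × 0.01707 = $21,174.58392
Pinecrest Township: $1,240,456 × 0.0011 = $1,364.5016
Thornbury County: $1,240,456 × 0.0077 = $9,551.5112
Water District: $1,240,456 × 0.0059 = $7,318.6904
City of Bellmead: ($1,240,456 − $71,200) × 0.01042 = $1,169,256 × 0.01042 = $12,183.64752
Total = $51,592.93464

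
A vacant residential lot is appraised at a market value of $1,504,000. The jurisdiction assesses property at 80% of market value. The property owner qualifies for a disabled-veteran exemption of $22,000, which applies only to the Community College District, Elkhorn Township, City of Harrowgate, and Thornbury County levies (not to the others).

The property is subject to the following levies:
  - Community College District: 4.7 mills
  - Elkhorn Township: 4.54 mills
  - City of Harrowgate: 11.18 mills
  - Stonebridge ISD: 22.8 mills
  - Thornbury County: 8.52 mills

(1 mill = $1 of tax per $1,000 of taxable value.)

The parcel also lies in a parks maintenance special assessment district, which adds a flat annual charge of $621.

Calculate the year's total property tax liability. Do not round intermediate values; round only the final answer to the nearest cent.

$62,237.89

Assessed value = $1,504,000 × 0.8 = $1,203,200
Community College District: ($1,203,200 − $22,000) × 0.0047 = $1,181,200 × 0.0047 = $5,551.64
Elkhorn Township: ($1,203,200 − $22,000) × 0.00454 = $1,181,200 × 0.00454 = $5,362.648
City of Harrowgate: ($1,203,200 − $22,000) × 0.01118 = $1,181,200 × 0.01118 = $13,205.816
Stonebridge ISD: $1,203,200 × 0.0228 = $27,432.96
Thornbury County: ($1,203,200 − $22,000) × 0.00852 = $1,181,200 × 0.00852 = $10,063.824
Levies subtotal = $61,616.888
Total = $61,616.888 + $621 = $62,237.888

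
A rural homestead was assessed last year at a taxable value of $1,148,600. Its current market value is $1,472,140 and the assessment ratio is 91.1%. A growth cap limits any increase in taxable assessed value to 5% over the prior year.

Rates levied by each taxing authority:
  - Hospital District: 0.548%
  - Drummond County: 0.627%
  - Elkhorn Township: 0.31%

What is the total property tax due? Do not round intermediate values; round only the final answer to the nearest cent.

Uncapped assessed value = $1,472,140 × 0.911 = $1,341,119.54
Cap limit = $1,148,600 × 1.05 = $1,206,030
Taxable assessed value = min($1,341,119.54, $1,206,030) = $1,206,030 (cap binds)
Hospital District: $1,206,030 × 0.00548 = $6,609.0444
Drummond County: $1,206,030 × 0.00627 = $7,561.8081
Elkhorn Township: $1,206,030 × 0.0031 = $3,738.693
Total = $17,909.5455

$17,909.55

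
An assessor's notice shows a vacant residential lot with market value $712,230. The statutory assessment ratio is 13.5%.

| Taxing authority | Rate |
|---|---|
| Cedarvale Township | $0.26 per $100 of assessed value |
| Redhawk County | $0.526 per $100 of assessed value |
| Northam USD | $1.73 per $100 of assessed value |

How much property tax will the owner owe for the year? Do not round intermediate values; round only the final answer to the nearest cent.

$2,419.16

Assessed value = $712,230 × 0.135 = $96,151.05
Cedarvale Township: $96,151.05 × 0.0026 = $249.99273
Redhawk County: $96,151.05 × 0.00526 = $505.754523
Northam USD: $96,151.05 × 0.0173 = $1,663.413165
Total = $249.99273 + $505.754523 + $1,663.413165 = $2,419.160418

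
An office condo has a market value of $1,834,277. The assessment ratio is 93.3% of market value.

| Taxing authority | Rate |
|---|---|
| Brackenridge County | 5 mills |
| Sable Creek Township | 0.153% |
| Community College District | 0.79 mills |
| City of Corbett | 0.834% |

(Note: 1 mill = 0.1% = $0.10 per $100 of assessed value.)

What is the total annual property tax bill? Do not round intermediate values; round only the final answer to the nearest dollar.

Assessed value = $1,834,277 × 0.933 = $1,711,380.441
Brackenridge County: $1,711,380.441 × 0.005 = $8,556.902205
Sable Creek Township: $1,711,380.441 × 0.00153 = $2,618.41207473
Community College District: $1,711,380.441 × 0.00079 = $1,351.99054839
City of Corbett: $1,711,380.441 × 0.00834 = $14,272.91287794
Total = $26,800.21770606

$26,800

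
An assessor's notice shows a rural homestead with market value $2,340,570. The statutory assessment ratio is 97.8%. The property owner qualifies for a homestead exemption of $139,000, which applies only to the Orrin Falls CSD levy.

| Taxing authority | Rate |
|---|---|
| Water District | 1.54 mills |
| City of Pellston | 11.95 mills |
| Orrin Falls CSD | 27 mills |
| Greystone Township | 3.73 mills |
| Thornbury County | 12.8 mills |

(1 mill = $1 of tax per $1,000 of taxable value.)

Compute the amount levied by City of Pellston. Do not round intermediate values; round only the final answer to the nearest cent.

Assessed value = $2,340,570 × 0.978 = $2,289,077.46
City of Pellston taxable value = $2,289,077.46 (exemption does not apply)
City of Pellston levy = $2,289,077.46 × 0.01195 = $27,354.475647

$27,354.48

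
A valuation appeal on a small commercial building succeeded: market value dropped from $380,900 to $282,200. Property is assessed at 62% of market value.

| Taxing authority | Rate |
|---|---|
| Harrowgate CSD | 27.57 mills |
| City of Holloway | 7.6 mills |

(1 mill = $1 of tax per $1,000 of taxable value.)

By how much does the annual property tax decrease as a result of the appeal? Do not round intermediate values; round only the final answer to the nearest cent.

$2,152.19

Old assessed value = $380,900 × 0.62 = $236,158
New assessed value = $282,200 × 0.62 = $174,964
Combined rate = 0.02757 + 0.0076 = 0.03517
Old tax = $236,158 × 0.03517 = $8,305.67686
New tax = $174,964 × 0.03517 = $6,153.48388
Reduction = $8,305.67686 − $6,153.48388 = $2,152.19298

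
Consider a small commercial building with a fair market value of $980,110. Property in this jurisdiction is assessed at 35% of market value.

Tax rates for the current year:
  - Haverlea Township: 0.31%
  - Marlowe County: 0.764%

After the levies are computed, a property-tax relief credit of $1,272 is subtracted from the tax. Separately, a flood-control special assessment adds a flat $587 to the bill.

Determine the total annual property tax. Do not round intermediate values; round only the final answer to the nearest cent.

$2,999.23

Assessed value = $980,110 × 0.35 = $343,038.5
Haverlea Township: $343,038.5 × 0.0031 = $1,063.41935
Marlowe County: $343,038.5 × 0.00764 = $2,620.81414
Levies subtotal = $3,684.23349
After credit = $3,684.23349 − $1,272 = $2,412.23349
Total = $2,412.23349 + $587 = $2,999.23349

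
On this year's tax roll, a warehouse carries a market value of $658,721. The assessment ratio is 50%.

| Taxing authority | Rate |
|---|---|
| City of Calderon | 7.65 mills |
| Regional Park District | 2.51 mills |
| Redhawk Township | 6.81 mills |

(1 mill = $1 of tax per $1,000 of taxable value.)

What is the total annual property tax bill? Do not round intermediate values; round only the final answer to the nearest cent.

$5,589.25

Assessed value = $658,721 × 0.5 = $329,360.5
City of Calderon: $329,360.5 × 0.00765 = $2,519.607825
Regional Park District: $329,360.5 × 0.00251 = $826.694855
Redhawk Township: $329,360.5 × 0.00681 = $2,242.945005
Total = $2,519.607825 + $826.694855 + $2,242.945005 = $5,589.247685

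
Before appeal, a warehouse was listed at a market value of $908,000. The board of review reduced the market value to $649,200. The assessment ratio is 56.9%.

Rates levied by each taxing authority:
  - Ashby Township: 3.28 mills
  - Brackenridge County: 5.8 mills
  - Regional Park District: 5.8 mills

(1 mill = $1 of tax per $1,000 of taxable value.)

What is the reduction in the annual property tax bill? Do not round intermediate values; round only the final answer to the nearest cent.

Old assessed value = $908,000 × 0.569 = $516,652
New assessed value = $649,200 × 0.569 = $369,394.8
Combined rate = 0.00328 + 0.0058 + 0.0058 = 0.01488
Old tax = $516,652 × 0.01488 = $7,687.78176
New tax = $369,394.8 × 0.01488 = $5,496.594624
Reduction = $7,687.78176 − $5,496.594624 = $2,191.187136

$2,191.19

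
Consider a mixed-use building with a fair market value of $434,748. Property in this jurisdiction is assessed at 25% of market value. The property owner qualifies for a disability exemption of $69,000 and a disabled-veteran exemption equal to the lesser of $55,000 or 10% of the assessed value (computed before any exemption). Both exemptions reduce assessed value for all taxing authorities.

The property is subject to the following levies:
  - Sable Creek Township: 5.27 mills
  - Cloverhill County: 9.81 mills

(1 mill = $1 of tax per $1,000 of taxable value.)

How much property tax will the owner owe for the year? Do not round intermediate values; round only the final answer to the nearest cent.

$434.58

Assessed value = $434,748 × 0.25 = $108,687
Disabled-veteran exemption = min($55,000, 10% × $108,687) = min($55,000, $10,868.7) = $10,868.7 (percentage binds)
Taxable value = $108,687 − $69,000 − $10,868.7 = $28,818.3
Sable Creek Township: $28,818.3 × 0.00527 = $151.872441
Cloverhill County: $28,818.3 × 0.00981 = $282.707523
Total = $434.579964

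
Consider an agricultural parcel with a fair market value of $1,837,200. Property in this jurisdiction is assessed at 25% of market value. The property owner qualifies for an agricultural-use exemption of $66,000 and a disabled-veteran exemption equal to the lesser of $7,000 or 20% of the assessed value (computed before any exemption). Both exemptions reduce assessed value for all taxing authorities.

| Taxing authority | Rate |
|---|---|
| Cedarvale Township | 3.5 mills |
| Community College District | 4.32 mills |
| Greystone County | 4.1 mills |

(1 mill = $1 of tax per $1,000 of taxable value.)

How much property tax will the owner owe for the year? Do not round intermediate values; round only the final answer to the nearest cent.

$4,604.70

Assessed value = $1,837,200 × 0.25 = $459,300
Disabled-veteran exemption = min($7,000, 20% × $459,300) = min($7,000, $91,860) = $7,000 (dollar cap binds)
Taxable value = $459,300 − $66,000 − $7,000 = $386,300
Cedarvale Township: $386,300 × 0.0035 = $1,352.05
Community College District: $386,300 × 0.00432 = $1,668.816
Greystone County: $386,300 × 0.0041 = $1,583.83
Total = $4,604.696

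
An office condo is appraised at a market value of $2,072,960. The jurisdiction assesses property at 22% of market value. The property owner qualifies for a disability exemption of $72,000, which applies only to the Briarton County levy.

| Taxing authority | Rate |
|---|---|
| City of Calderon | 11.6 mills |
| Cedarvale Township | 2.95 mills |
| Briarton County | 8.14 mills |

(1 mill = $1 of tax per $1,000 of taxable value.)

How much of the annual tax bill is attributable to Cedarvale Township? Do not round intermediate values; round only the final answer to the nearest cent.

Assessed value = $2,072,960 × 0.22 = $456,051.2
Cedarvale Township taxable value = $456,051.2 (exemption does not apply)
Cedarvale Township levy = $456,051.2 × 0.00295 = $1,345.35104

$1,345.35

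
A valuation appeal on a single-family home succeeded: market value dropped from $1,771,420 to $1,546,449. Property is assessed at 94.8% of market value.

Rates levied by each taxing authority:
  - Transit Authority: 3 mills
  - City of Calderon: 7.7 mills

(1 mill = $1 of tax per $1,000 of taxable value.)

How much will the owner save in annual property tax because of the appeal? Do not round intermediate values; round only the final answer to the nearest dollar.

Old assessed value = $1,771,420 × 0.948 = $1,679,306.16
New assessed value = $1,546,449 × 0.948 = $1,466,033.652
Combined rate = 0.003 + 0.0077 = 0.0107
Old tax = $1,679,306.16 × 0.0107 = $17,968.575912
New tax = $1,466,033.652 × 0.0107 = $15,686.5600764
Reduction = $17,968.575912 − $15,686.5600764 = $2,282.0158356

$2,282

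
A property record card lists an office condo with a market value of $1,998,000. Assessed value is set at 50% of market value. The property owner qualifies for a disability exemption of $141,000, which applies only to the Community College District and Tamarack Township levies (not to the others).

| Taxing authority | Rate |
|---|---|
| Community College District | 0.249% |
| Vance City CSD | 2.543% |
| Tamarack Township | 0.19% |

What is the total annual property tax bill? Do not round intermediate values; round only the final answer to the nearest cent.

$29,171.19

Assessed value = $1,998,000 × 0.5 = $999,000
Community College District: ($999,000 − $141,000) × 0.00249 = $858,000 × 0.00249 = $2,136.42
Vance City CSD: $999,000 × 0.02543 = $25,404.57
Tamarack Township: ($999,000 − $141,000) × 0.0019 = $858,000 × 0.0019 = $1,630.2
Total = $29,171.19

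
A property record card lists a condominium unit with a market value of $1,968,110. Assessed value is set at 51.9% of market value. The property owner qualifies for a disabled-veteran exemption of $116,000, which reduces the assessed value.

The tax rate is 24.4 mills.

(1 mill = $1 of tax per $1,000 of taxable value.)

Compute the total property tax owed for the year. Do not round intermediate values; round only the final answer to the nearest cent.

Assessed value = $1,968,110 × 0.519 = $1,021,449.09
Taxable value = $1,021,449.09 − $116,000 = $905,449.09
Tax = $905,449.09 × 0.0244 = $22,092.957796

$22,092.96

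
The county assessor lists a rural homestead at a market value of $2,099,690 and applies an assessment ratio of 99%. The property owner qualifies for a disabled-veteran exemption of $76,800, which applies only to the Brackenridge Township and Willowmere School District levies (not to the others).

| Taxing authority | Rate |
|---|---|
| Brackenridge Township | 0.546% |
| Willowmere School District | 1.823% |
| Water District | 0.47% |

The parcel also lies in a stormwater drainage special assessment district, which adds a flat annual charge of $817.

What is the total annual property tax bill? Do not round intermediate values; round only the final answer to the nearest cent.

$58,011.71

Assessed value = $2,099,690 × 0.99 = $2,078,693.1
Brackenridge Township: ($2,078,693.1 − $76,800) × 0.00546 = $2,001,893.1 × 0.00546 = $10,930.336326
Willowmere School District: ($2,078,693.1 − $76,800) × 0.01823 = $2,001,893.1 × 0.01823 = $36,494.511213
Water District: $2,078,693.1 × 0.0047 = $9,769.85757
Levies subtotal = $57,194.705109
Total = $57,194.705109 + $817 = $58,011.705109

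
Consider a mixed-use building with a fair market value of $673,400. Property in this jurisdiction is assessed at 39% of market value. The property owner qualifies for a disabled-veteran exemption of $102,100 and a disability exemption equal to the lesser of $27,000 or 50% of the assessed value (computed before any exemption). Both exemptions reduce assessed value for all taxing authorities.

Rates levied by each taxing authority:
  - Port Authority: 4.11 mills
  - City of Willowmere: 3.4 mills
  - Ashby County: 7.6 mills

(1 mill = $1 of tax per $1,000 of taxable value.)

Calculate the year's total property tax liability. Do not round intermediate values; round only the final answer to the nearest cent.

$2,017.58

Assessed value = $673,400 × 0.39 = $262,626
Disability exemption = min($27,000, 50% × $262,626) = min($27,000, $131,313) = $27,000 (dollar cap binds)
Taxable value = $262,626 − $102,100 − $27,000 = $133,526
Port Authority: $133,526 × 0.00411 = $548.79186
City of Willowmere: $133,526 × 0.0034 = $453.9884
Ashby County: $133,526 × 0.0076 = $1,014.7976
Total = $2,017.57786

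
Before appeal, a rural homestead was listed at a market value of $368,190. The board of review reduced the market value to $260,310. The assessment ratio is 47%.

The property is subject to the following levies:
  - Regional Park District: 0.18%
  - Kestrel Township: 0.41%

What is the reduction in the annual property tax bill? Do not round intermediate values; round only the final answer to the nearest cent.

$299.15

Old assessed value = $368,190 × 0.47 = $173,049.3
New assessed value = $260,310 × 0.47 = $122,345.7
Combined rate = 0.0018 + 0.0041 = 0.0059
Old tax = $173,049.3 × 0.0059 = $1,020.99087
New tax = $122,345.7 × 0.0059 = $721.83963
Reduction = $1,020.99087 − $721.83963 = $299.15124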